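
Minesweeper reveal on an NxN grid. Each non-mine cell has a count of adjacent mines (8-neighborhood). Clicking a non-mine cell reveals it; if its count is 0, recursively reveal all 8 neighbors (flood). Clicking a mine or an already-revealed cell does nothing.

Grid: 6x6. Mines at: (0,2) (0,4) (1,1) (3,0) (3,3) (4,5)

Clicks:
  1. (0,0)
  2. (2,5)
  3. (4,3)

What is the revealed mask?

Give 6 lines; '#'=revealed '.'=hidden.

Answer: #.....
....##
....##
....##
...#..
......

Derivation:
Click 1 (0,0) count=1: revealed 1 new [(0,0)] -> total=1
Click 2 (2,5) count=0: revealed 6 new [(1,4) (1,5) (2,4) (2,5) (3,4) (3,5)] -> total=7
Click 3 (4,3) count=1: revealed 1 new [(4,3)] -> total=8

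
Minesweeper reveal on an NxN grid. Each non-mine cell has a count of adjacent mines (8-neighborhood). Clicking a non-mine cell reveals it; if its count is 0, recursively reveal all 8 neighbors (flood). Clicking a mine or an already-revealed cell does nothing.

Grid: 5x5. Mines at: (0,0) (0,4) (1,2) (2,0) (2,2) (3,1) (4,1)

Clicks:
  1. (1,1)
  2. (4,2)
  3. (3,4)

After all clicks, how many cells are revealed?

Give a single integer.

Answer: 11

Derivation:
Click 1 (1,1) count=4: revealed 1 new [(1,1)] -> total=1
Click 2 (4,2) count=2: revealed 1 new [(4,2)] -> total=2
Click 3 (3,4) count=0: revealed 9 new [(1,3) (1,4) (2,3) (2,4) (3,2) (3,3) (3,4) (4,3) (4,4)] -> total=11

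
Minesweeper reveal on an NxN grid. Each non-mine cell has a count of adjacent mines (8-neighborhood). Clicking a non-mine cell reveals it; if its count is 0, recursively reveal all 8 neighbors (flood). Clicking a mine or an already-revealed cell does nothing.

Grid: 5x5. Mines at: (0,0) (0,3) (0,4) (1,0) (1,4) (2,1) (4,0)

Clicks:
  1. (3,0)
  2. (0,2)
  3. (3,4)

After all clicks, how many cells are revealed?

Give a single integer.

Answer: 13

Derivation:
Click 1 (3,0) count=2: revealed 1 new [(3,0)] -> total=1
Click 2 (0,2) count=1: revealed 1 new [(0,2)] -> total=2
Click 3 (3,4) count=0: revealed 11 new [(2,2) (2,3) (2,4) (3,1) (3,2) (3,3) (3,4) (4,1) (4,2) (4,3) (4,4)] -> total=13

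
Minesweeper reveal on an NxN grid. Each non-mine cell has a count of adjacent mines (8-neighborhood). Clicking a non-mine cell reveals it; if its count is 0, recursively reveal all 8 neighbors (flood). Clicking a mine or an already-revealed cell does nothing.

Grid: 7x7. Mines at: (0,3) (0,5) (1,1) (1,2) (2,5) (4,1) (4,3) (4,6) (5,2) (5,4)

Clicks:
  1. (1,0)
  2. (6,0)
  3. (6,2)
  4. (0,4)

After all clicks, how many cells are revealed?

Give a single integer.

Click 1 (1,0) count=1: revealed 1 new [(1,0)] -> total=1
Click 2 (6,0) count=0: revealed 4 new [(5,0) (5,1) (6,0) (6,1)] -> total=5
Click 3 (6,2) count=1: revealed 1 new [(6,2)] -> total=6
Click 4 (0,4) count=2: revealed 1 new [(0,4)] -> total=7

Answer: 7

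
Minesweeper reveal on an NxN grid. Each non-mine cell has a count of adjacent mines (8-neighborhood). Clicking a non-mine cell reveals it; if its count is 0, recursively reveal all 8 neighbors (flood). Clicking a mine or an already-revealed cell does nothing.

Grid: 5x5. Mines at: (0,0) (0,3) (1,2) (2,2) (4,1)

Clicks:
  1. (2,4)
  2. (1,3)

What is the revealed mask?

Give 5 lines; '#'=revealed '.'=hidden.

Click 1 (2,4) count=0: revealed 10 new [(1,3) (1,4) (2,3) (2,4) (3,2) (3,3) (3,4) (4,2) (4,3) (4,4)] -> total=10
Click 2 (1,3) count=3: revealed 0 new [(none)] -> total=10

Answer: .....
...##
...##
..###
..###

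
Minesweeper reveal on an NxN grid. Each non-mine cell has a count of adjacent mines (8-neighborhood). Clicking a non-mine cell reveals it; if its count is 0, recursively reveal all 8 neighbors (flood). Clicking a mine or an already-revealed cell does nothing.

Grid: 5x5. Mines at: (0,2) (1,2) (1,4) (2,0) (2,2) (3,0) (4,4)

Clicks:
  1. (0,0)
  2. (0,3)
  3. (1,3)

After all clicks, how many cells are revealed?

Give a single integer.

Click 1 (0,0) count=0: revealed 4 new [(0,0) (0,1) (1,0) (1,1)] -> total=4
Click 2 (0,3) count=3: revealed 1 new [(0,3)] -> total=5
Click 3 (1,3) count=4: revealed 1 new [(1,3)] -> total=6

Answer: 6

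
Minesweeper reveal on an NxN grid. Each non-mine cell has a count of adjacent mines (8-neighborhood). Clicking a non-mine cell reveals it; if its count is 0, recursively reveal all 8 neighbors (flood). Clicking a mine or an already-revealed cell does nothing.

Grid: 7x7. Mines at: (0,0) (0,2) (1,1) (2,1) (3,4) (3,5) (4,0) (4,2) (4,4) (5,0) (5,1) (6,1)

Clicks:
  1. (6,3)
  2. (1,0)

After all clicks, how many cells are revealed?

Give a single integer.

Answer: 13

Derivation:
Click 1 (6,3) count=0: revealed 12 new [(4,5) (4,6) (5,2) (5,3) (5,4) (5,5) (5,6) (6,2) (6,3) (6,4) (6,5) (6,6)] -> total=12
Click 2 (1,0) count=3: revealed 1 new [(1,0)] -> total=13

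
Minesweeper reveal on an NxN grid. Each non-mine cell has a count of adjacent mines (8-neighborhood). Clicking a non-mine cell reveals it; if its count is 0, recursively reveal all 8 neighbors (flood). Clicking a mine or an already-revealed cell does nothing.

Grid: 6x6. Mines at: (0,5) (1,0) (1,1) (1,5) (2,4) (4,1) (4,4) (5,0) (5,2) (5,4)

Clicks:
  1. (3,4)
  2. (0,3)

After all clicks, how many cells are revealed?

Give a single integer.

Answer: 7

Derivation:
Click 1 (3,4) count=2: revealed 1 new [(3,4)] -> total=1
Click 2 (0,3) count=0: revealed 6 new [(0,2) (0,3) (0,4) (1,2) (1,3) (1,4)] -> total=7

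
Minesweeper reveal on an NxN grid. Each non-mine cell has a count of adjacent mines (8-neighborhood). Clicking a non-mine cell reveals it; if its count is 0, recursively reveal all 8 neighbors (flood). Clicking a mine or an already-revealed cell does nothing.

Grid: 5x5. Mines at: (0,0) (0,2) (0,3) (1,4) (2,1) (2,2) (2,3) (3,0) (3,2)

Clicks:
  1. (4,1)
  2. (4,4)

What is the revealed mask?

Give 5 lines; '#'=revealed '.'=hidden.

Answer: .....
.....
.....
...##
.#.##

Derivation:
Click 1 (4,1) count=2: revealed 1 new [(4,1)] -> total=1
Click 2 (4,4) count=0: revealed 4 new [(3,3) (3,4) (4,3) (4,4)] -> total=5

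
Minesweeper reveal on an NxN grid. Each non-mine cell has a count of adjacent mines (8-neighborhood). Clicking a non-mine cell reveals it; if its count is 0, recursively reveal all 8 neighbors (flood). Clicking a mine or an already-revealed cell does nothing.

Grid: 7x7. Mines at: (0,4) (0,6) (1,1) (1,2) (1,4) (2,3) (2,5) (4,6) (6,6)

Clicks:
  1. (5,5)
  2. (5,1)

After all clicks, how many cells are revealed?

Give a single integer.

Answer: 27

Derivation:
Click 1 (5,5) count=2: revealed 1 new [(5,5)] -> total=1
Click 2 (5,1) count=0: revealed 26 new [(2,0) (2,1) (2,2) (3,0) (3,1) (3,2) (3,3) (3,4) (3,5) (4,0) (4,1) (4,2) (4,3) (4,4) (4,5) (5,0) (5,1) (5,2) (5,3) (5,4) (6,0) (6,1) (6,2) (6,3) (6,4) (6,5)] -> total=27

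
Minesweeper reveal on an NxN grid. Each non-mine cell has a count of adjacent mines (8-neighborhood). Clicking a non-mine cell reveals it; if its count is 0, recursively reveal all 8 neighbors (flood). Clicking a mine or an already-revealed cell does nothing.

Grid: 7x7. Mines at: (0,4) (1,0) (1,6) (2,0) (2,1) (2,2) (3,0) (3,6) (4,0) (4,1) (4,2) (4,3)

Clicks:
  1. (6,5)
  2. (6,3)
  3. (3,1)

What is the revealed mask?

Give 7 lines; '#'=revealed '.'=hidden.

Answer: .......
.......
.......
.#.....
....###
#######
#######

Derivation:
Click 1 (6,5) count=0: revealed 17 new [(4,4) (4,5) (4,6) (5,0) (5,1) (5,2) (5,3) (5,4) (5,5) (5,6) (6,0) (6,1) (6,2) (6,3) (6,4) (6,5) (6,6)] -> total=17
Click 2 (6,3) count=0: revealed 0 new [(none)] -> total=17
Click 3 (3,1) count=7: revealed 1 new [(3,1)] -> total=18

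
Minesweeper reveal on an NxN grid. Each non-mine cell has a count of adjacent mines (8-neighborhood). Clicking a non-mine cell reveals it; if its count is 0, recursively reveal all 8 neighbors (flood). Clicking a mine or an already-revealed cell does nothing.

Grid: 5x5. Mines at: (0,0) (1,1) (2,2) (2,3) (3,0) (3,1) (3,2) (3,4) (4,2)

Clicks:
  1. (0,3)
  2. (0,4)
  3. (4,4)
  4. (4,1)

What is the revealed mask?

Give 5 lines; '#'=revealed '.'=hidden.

Answer: ..###
..###
.....
.....
.#..#

Derivation:
Click 1 (0,3) count=0: revealed 6 new [(0,2) (0,3) (0,4) (1,2) (1,3) (1,4)] -> total=6
Click 2 (0,4) count=0: revealed 0 new [(none)] -> total=6
Click 3 (4,4) count=1: revealed 1 new [(4,4)] -> total=7
Click 4 (4,1) count=4: revealed 1 new [(4,1)] -> total=8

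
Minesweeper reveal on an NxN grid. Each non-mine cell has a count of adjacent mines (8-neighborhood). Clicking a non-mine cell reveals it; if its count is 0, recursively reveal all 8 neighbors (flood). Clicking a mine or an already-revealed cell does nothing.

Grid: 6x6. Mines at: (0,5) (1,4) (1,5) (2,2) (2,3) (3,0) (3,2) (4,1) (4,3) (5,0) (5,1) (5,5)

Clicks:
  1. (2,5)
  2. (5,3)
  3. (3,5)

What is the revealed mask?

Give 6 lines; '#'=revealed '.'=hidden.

Click 1 (2,5) count=2: revealed 1 new [(2,5)] -> total=1
Click 2 (5,3) count=1: revealed 1 new [(5,3)] -> total=2
Click 3 (3,5) count=0: revealed 5 new [(2,4) (3,4) (3,5) (4,4) (4,5)] -> total=7

Answer: ......
......
....##
....##
....##
...#..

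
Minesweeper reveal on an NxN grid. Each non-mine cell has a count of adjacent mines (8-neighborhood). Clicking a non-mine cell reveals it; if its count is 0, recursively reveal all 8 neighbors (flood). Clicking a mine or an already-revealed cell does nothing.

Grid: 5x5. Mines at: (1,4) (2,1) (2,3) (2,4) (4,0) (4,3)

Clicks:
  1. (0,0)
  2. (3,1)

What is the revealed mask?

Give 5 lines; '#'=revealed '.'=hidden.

Click 1 (0,0) count=0: revealed 8 new [(0,0) (0,1) (0,2) (0,3) (1,0) (1,1) (1,2) (1,3)] -> total=8
Click 2 (3,1) count=2: revealed 1 new [(3,1)] -> total=9

Answer: ####.
####.
.....
.#...
.....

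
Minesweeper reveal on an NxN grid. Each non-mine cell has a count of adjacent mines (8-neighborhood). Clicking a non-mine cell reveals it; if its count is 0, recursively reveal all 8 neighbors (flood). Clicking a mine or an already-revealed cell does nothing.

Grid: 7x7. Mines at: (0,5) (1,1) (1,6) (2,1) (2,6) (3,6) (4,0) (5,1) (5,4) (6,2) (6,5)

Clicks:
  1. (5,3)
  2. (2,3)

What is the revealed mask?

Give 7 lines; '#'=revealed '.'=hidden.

Answer: ..###..
..####.
..####.
..####.
..####.
...#...
.......

Derivation:
Click 1 (5,3) count=2: revealed 1 new [(5,3)] -> total=1
Click 2 (2,3) count=0: revealed 19 new [(0,2) (0,3) (0,4) (1,2) (1,3) (1,4) (1,5) (2,2) (2,3) (2,4) (2,5) (3,2) (3,3) (3,4) (3,5) (4,2) (4,3) (4,4) (4,5)] -> total=20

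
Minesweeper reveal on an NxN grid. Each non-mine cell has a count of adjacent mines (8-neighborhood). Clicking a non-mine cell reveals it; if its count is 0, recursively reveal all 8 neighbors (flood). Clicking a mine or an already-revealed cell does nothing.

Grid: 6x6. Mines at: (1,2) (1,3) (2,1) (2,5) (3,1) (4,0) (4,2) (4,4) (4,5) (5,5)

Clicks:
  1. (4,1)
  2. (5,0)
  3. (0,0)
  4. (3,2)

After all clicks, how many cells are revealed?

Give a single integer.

Click 1 (4,1) count=3: revealed 1 new [(4,1)] -> total=1
Click 2 (5,0) count=1: revealed 1 new [(5,0)] -> total=2
Click 3 (0,0) count=0: revealed 4 new [(0,0) (0,1) (1,0) (1,1)] -> total=6
Click 4 (3,2) count=3: revealed 1 new [(3,2)] -> total=7

Answer: 7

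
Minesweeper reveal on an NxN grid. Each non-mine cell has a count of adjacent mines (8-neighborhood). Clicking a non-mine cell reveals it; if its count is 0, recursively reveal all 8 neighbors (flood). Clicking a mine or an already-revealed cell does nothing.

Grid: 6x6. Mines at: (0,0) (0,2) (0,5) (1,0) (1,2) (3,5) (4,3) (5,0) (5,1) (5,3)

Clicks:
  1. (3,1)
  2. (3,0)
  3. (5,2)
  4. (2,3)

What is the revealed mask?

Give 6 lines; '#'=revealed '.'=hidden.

Answer: ......
......
####..
###...
###...
..#...

Derivation:
Click 1 (3,1) count=0: revealed 9 new [(2,0) (2,1) (2,2) (3,0) (3,1) (3,2) (4,0) (4,1) (4,2)] -> total=9
Click 2 (3,0) count=0: revealed 0 new [(none)] -> total=9
Click 3 (5,2) count=3: revealed 1 new [(5,2)] -> total=10
Click 4 (2,3) count=1: revealed 1 new [(2,3)] -> total=11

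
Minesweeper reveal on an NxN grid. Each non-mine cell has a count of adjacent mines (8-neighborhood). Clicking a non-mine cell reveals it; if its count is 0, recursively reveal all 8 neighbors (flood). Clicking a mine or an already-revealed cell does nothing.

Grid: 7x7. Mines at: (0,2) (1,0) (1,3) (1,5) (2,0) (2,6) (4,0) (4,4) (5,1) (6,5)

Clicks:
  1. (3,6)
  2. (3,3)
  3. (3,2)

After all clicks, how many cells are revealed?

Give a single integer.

Answer: 10

Derivation:
Click 1 (3,6) count=1: revealed 1 new [(3,6)] -> total=1
Click 2 (3,3) count=1: revealed 1 new [(3,3)] -> total=2
Click 3 (3,2) count=0: revealed 8 new [(2,1) (2,2) (2,3) (3,1) (3,2) (4,1) (4,2) (4,3)] -> total=10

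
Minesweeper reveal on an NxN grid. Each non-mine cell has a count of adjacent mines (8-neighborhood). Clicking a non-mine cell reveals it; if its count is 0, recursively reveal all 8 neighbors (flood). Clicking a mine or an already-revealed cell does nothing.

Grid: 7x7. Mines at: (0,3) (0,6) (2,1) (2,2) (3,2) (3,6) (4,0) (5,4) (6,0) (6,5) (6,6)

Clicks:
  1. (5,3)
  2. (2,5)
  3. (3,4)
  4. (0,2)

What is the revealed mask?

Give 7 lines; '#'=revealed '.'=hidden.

Click 1 (5,3) count=1: revealed 1 new [(5,3)] -> total=1
Click 2 (2,5) count=1: revealed 1 new [(2,5)] -> total=2
Click 3 (3,4) count=0: revealed 11 new [(1,3) (1,4) (1,5) (2,3) (2,4) (3,3) (3,4) (3,5) (4,3) (4,4) (4,5)] -> total=13
Click 4 (0,2) count=1: revealed 1 new [(0,2)] -> total=14

Answer: ..#....
...###.
...###.
...###.
...###.
...#...
.......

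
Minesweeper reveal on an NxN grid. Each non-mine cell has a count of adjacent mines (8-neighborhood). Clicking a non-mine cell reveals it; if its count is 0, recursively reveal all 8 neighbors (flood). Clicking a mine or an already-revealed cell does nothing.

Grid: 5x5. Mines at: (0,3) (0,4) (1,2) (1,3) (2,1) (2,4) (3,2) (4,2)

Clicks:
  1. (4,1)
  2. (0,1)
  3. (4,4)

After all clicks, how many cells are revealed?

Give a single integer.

Answer: 6

Derivation:
Click 1 (4,1) count=2: revealed 1 new [(4,1)] -> total=1
Click 2 (0,1) count=1: revealed 1 new [(0,1)] -> total=2
Click 3 (4,4) count=0: revealed 4 new [(3,3) (3,4) (4,3) (4,4)] -> total=6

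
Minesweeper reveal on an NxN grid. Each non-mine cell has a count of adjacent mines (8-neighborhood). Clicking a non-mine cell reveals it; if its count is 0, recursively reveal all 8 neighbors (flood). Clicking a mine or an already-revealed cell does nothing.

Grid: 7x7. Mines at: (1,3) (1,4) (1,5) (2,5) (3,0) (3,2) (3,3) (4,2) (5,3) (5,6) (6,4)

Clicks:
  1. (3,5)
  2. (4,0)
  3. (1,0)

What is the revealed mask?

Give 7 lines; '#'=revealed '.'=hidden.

Click 1 (3,5) count=1: revealed 1 new [(3,5)] -> total=1
Click 2 (4,0) count=1: revealed 1 new [(4,0)] -> total=2
Click 3 (1,0) count=0: revealed 9 new [(0,0) (0,1) (0,2) (1,0) (1,1) (1,2) (2,0) (2,1) (2,2)] -> total=11

Answer: ###....
###....
###....
.....#.
#......
.......
.......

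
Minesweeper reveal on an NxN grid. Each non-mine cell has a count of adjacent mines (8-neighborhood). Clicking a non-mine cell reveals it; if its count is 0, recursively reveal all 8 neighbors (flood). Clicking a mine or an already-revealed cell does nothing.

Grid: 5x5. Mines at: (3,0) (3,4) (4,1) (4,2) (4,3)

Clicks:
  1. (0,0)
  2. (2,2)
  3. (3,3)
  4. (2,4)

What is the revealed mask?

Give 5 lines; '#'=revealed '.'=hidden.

Click 1 (0,0) count=0: revealed 18 new [(0,0) (0,1) (0,2) (0,3) (0,4) (1,0) (1,1) (1,2) (1,3) (1,4) (2,0) (2,1) (2,2) (2,3) (2,4) (3,1) (3,2) (3,3)] -> total=18
Click 2 (2,2) count=0: revealed 0 new [(none)] -> total=18
Click 3 (3,3) count=3: revealed 0 new [(none)] -> total=18
Click 4 (2,4) count=1: revealed 0 new [(none)] -> total=18

Answer: #####
#####
#####
.###.
.....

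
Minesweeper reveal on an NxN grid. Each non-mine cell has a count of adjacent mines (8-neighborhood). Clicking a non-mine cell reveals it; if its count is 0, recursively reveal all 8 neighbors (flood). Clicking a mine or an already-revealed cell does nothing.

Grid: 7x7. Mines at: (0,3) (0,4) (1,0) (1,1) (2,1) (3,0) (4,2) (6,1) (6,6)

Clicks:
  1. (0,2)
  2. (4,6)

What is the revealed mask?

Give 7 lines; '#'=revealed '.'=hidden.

Click 1 (0,2) count=2: revealed 1 new [(0,2)] -> total=1
Click 2 (4,6) count=0: revealed 30 new [(0,5) (0,6) (1,2) (1,3) (1,4) (1,5) (1,6) (2,2) (2,3) (2,4) (2,5) (2,6) (3,2) (3,3) (3,4) (3,5) (3,6) (4,3) (4,4) (4,5) (4,6) (5,2) (5,3) (5,4) (5,5) (5,6) (6,2) (6,3) (6,4) (6,5)] -> total=31

Answer: ..#..##
..#####
..#####
..#####
...####
..#####
..####.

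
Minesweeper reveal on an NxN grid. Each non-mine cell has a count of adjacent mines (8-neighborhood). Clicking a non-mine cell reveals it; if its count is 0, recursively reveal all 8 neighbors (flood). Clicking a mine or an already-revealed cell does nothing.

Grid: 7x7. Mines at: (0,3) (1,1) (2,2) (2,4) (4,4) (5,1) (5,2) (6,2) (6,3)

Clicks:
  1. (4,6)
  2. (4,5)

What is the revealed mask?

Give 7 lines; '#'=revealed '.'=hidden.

Answer: ....###
....###
.....##
.....##
.....##
....###
....###

Derivation:
Click 1 (4,6) count=0: revealed 18 new [(0,4) (0,5) (0,6) (1,4) (1,5) (1,6) (2,5) (2,6) (3,5) (3,6) (4,5) (4,6) (5,4) (5,5) (5,6) (6,4) (6,5) (6,6)] -> total=18
Click 2 (4,5) count=1: revealed 0 new [(none)] -> total=18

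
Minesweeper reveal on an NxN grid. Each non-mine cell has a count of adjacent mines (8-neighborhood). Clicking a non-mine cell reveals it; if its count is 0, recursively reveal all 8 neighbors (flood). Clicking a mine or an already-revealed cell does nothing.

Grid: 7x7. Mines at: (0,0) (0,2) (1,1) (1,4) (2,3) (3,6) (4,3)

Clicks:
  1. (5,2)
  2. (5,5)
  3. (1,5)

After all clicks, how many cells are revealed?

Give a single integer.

Click 1 (5,2) count=1: revealed 1 new [(5,2)] -> total=1
Click 2 (5,5) count=0: revealed 25 new [(2,0) (2,1) (2,2) (3,0) (3,1) (3,2) (4,0) (4,1) (4,2) (4,4) (4,5) (4,6) (5,0) (5,1) (5,3) (5,4) (5,5) (5,6) (6,0) (6,1) (6,2) (6,3) (6,4) (6,5) (6,6)] -> total=26
Click 3 (1,5) count=1: revealed 1 new [(1,5)] -> total=27

Answer: 27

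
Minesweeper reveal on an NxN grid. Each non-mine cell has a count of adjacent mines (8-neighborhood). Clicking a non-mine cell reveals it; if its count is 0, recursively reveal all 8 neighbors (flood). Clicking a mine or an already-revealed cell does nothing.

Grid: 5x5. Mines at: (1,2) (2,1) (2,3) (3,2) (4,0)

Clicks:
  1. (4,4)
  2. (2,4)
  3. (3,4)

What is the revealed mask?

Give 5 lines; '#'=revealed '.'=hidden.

Click 1 (4,4) count=0: revealed 4 new [(3,3) (3,4) (4,3) (4,4)] -> total=4
Click 2 (2,4) count=1: revealed 1 new [(2,4)] -> total=5
Click 3 (3,4) count=1: revealed 0 new [(none)] -> total=5

Answer: .....
.....
....#
...##
...##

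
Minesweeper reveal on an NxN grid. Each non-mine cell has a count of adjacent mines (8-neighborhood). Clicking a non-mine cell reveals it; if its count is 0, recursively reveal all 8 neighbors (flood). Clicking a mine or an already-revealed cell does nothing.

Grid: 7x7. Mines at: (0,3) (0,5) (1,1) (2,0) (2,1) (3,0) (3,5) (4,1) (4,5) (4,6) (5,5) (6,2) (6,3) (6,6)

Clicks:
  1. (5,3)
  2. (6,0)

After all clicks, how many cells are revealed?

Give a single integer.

Click 1 (5,3) count=2: revealed 1 new [(5,3)] -> total=1
Click 2 (6,0) count=0: revealed 4 new [(5,0) (5,1) (6,0) (6,1)] -> total=5

Answer: 5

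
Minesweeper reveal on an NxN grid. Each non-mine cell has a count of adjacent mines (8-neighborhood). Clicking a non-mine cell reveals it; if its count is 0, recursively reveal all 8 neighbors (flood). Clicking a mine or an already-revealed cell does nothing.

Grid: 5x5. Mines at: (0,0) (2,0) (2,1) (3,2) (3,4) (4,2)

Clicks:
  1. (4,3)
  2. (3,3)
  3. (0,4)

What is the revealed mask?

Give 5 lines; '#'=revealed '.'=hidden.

Answer: .####
.####
..###
...#.
...#.

Derivation:
Click 1 (4,3) count=3: revealed 1 new [(4,3)] -> total=1
Click 2 (3,3) count=3: revealed 1 new [(3,3)] -> total=2
Click 3 (0,4) count=0: revealed 11 new [(0,1) (0,2) (0,3) (0,4) (1,1) (1,2) (1,3) (1,4) (2,2) (2,3) (2,4)] -> total=13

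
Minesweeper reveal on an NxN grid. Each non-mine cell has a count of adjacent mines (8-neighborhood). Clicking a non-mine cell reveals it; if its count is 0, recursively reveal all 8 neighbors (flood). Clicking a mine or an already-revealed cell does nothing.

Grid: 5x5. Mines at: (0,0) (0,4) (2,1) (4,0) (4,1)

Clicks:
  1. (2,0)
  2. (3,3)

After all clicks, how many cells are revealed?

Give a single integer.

Click 1 (2,0) count=1: revealed 1 new [(2,0)] -> total=1
Click 2 (3,3) count=0: revealed 12 new [(1,2) (1,3) (1,4) (2,2) (2,3) (2,4) (3,2) (3,3) (3,4) (4,2) (4,3) (4,4)] -> total=13

Answer: 13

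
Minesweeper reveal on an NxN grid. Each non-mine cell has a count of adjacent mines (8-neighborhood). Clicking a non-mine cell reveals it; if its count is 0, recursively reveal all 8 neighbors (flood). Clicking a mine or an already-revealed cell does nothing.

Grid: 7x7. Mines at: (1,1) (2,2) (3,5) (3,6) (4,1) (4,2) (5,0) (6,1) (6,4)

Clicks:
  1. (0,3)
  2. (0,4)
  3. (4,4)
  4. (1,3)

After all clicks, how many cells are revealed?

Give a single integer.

Answer: 15

Derivation:
Click 1 (0,3) count=0: revealed 14 new [(0,2) (0,3) (0,4) (0,5) (0,6) (1,2) (1,3) (1,4) (1,5) (1,6) (2,3) (2,4) (2,5) (2,6)] -> total=14
Click 2 (0,4) count=0: revealed 0 new [(none)] -> total=14
Click 3 (4,4) count=1: revealed 1 new [(4,4)] -> total=15
Click 4 (1,3) count=1: revealed 0 new [(none)] -> total=15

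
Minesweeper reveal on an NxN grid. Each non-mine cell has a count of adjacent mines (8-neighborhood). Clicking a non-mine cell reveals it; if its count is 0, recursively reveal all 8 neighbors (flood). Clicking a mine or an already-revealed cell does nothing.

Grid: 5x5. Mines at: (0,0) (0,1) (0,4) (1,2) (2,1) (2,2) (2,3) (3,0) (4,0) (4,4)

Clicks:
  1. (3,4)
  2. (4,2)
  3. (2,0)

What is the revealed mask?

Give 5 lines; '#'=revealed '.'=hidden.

Click 1 (3,4) count=2: revealed 1 new [(3,4)] -> total=1
Click 2 (4,2) count=0: revealed 6 new [(3,1) (3,2) (3,3) (4,1) (4,2) (4,3)] -> total=7
Click 3 (2,0) count=2: revealed 1 new [(2,0)] -> total=8

Answer: .....
.....
#....
.####
.###.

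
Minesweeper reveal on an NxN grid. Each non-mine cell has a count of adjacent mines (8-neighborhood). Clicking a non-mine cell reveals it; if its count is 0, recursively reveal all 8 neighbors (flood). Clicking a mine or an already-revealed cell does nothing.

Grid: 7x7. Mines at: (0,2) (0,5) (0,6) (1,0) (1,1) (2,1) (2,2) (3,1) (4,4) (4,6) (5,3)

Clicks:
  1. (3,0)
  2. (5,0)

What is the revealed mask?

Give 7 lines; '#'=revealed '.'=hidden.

Click 1 (3,0) count=2: revealed 1 new [(3,0)] -> total=1
Click 2 (5,0) count=0: revealed 9 new [(4,0) (4,1) (4,2) (5,0) (5,1) (5,2) (6,0) (6,1) (6,2)] -> total=10

Answer: .......
.......
.......
#......
###....
###....
###....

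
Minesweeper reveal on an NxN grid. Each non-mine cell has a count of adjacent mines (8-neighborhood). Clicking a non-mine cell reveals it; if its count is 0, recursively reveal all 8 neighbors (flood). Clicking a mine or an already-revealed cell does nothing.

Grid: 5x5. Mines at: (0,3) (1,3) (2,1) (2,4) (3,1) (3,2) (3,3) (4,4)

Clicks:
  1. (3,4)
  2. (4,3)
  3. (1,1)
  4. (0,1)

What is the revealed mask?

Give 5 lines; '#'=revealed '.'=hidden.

Click 1 (3,4) count=3: revealed 1 new [(3,4)] -> total=1
Click 2 (4,3) count=3: revealed 1 new [(4,3)] -> total=2
Click 3 (1,1) count=1: revealed 1 new [(1,1)] -> total=3
Click 4 (0,1) count=0: revealed 5 new [(0,0) (0,1) (0,2) (1,0) (1,2)] -> total=8

Answer: ###..
###..
.....
....#
...#.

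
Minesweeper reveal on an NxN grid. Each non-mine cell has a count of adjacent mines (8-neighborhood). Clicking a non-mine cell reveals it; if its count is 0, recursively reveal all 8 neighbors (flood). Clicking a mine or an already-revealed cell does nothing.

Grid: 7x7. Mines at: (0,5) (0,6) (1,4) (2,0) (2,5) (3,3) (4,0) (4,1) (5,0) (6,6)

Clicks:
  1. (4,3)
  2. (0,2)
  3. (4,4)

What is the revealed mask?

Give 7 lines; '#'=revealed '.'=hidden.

Answer: ####...
####...
.###...
.......
...##..
.......
.......

Derivation:
Click 1 (4,3) count=1: revealed 1 new [(4,3)] -> total=1
Click 2 (0,2) count=0: revealed 11 new [(0,0) (0,1) (0,2) (0,3) (1,0) (1,1) (1,2) (1,3) (2,1) (2,2) (2,3)] -> total=12
Click 3 (4,4) count=1: revealed 1 new [(4,4)] -> total=13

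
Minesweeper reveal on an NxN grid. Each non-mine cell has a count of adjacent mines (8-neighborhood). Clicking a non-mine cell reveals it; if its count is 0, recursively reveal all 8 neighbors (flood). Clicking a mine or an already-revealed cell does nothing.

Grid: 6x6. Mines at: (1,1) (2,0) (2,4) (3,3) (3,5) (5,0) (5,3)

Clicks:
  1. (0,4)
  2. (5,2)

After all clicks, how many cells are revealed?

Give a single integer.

Click 1 (0,4) count=0: revealed 8 new [(0,2) (0,3) (0,4) (0,5) (1,2) (1,3) (1,4) (1,5)] -> total=8
Click 2 (5,2) count=1: revealed 1 new [(5,2)] -> total=9

Answer: 9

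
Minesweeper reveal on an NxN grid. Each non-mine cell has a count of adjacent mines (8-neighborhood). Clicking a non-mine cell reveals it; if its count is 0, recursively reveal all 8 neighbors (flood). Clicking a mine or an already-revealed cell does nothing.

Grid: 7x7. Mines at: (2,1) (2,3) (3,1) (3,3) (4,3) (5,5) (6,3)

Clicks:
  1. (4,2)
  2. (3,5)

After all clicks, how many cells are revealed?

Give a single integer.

Answer: 24

Derivation:
Click 1 (4,2) count=3: revealed 1 new [(4,2)] -> total=1
Click 2 (3,5) count=0: revealed 23 new [(0,0) (0,1) (0,2) (0,3) (0,4) (0,5) (0,6) (1,0) (1,1) (1,2) (1,3) (1,4) (1,5) (1,6) (2,4) (2,5) (2,6) (3,4) (3,5) (3,6) (4,4) (4,5) (4,6)] -> total=24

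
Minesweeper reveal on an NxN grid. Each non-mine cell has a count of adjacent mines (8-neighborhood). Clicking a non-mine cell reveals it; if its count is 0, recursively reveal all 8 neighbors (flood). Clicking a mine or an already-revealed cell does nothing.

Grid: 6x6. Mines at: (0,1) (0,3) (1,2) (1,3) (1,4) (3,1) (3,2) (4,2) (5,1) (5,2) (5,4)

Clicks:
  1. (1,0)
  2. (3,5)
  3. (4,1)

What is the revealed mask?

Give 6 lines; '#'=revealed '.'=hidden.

Answer: ......
#.....
...###
...###
.#.###
......

Derivation:
Click 1 (1,0) count=1: revealed 1 new [(1,0)] -> total=1
Click 2 (3,5) count=0: revealed 9 new [(2,3) (2,4) (2,5) (3,3) (3,4) (3,5) (4,3) (4,4) (4,5)] -> total=10
Click 3 (4,1) count=5: revealed 1 new [(4,1)] -> total=11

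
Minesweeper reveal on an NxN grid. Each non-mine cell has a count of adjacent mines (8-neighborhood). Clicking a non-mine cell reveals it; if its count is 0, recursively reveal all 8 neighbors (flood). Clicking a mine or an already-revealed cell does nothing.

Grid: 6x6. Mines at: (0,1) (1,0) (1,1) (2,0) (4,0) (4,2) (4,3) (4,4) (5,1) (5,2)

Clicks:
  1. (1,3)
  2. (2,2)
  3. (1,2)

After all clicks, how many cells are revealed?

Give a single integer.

Click 1 (1,3) count=0: revealed 16 new [(0,2) (0,3) (0,4) (0,5) (1,2) (1,3) (1,4) (1,5) (2,2) (2,3) (2,4) (2,5) (3,2) (3,3) (3,4) (3,5)] -> total=16
Click 2 (2,2) count=1: revealed 0 new [(none)] -> total=16
Click 3 (1,2) count=2: revealed 0 new [(none)] -> total=16

Answer: 16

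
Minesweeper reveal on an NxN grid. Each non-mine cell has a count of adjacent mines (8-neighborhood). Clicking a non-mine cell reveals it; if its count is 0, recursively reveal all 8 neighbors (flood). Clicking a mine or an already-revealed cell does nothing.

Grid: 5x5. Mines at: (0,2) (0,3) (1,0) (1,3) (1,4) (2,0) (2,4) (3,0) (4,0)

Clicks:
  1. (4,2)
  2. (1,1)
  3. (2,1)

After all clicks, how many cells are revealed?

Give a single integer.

Click 1 (4,2) count=0: revealed 11 new [(2,1) (2,2) (2,3) (3,1) (3,2) (3,3) (3,4) (4,1) (4,2) (4,3) (4,4)] -> total=11
Click 2 (1,1) count=3: revealed 1 new [(1,1)] -> total=12
Click 3 (2,1) count=3: revealed 0 new [(none)] -> total=12

Answer: 12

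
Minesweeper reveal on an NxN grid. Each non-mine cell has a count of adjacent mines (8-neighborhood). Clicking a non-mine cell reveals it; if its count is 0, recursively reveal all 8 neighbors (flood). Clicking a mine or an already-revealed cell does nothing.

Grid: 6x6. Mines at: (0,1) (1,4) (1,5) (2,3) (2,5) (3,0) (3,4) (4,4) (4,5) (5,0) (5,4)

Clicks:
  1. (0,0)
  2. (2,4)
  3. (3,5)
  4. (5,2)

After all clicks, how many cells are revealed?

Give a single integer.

Click 1 (0,0) count=1: revealed 1 new [(0,0)] -> total=1
Click 2 (2,4) count=5: revealed 1 new [(2,4)] -> total=2
Click 3 (3,5) count=4: revealed 1 new [(3,5)] -> total=3
Click 4 (5,2) count=0: revealed 9 new [(3,1) (3,2) (3,3) (4,1) (4,2) (4,3) (5,1) (5,2) (5,3)] -> total=12

Answer: 12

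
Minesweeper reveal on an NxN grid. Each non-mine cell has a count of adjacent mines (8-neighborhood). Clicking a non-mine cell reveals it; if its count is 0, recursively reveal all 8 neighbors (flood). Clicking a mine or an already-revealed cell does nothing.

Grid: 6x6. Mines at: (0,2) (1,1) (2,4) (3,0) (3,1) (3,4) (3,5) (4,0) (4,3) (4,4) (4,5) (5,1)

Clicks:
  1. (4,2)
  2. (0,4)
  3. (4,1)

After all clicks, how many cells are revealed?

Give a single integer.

Answer: 8

Derivation:
Click 1 (4,2) count=3: revealed 1 new [(4,2)] -> total=1
Click 2 (0,4) count=0: revealed 6 new [(0,3) (0,4) (0,5) (1,3) (1,4) (1,5)] -> total=7
Click 3 (4,1) count=4: revealed 1 new [(4,1)] -> total=8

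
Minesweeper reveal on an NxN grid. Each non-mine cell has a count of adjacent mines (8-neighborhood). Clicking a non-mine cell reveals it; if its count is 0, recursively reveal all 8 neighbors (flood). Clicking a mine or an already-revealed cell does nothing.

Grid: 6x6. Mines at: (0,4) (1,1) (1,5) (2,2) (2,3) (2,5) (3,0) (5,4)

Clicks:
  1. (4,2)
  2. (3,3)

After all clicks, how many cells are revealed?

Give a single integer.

Answer: 11

Derivation:
Click 1 (4,2) count=0: revealed 11 new [(3,1) (3,2) (3,3) (4,0) (4,1) (4,2) (4,3) (5,0) (5,1) (5,2) (5,3)] -> total=11
Click 2 (3,3) count=2: revealed 0 new [(none)] -> total=11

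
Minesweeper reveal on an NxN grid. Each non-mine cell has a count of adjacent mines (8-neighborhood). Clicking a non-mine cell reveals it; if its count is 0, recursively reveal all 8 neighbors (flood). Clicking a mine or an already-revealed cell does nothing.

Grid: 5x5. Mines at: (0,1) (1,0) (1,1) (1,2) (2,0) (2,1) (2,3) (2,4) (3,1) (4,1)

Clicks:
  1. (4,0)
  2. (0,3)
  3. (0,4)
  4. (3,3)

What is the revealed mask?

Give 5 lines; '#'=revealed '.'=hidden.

Click 1 (4,0) count=2: revealed 1 new [(4,0)] -> total=1
Click 2 (0,3) count=1: revealed 1 new [(0,3)] -> total=2
Click 3 (0,4) count=0: revealed 3 new [(0,4) (1,3) (1,4)] -> total=5
Click 4 (3,3) count=2: revealed 1 new [(3,3)] -> total=6

Answer: ...##
...##
.....
...#.
#....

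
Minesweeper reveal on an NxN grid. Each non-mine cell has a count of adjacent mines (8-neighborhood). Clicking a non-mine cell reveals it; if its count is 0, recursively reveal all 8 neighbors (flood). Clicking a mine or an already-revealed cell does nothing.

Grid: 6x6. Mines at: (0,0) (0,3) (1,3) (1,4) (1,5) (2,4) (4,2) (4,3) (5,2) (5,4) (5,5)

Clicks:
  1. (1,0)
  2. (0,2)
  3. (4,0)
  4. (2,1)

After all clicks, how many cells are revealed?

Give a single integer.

Click 1 (1,0) count=1: revealed 1 new [(1,0)] -> total=1
Click 2 (0,2) count=2: revealed 1 new [(0,2)] -> total=2
Click 3 (4,0) count=0: revealed 12 new [(1,1) (1,2) (2,0) (2,1) (2,2) (3,0) (3,1) (3,2) (4,0) (4,1) (5,0) (5,1)] -> total=14
Click 4 (2,1) count=0: revealed 0 new [(none)] -> total=14

Answer: 14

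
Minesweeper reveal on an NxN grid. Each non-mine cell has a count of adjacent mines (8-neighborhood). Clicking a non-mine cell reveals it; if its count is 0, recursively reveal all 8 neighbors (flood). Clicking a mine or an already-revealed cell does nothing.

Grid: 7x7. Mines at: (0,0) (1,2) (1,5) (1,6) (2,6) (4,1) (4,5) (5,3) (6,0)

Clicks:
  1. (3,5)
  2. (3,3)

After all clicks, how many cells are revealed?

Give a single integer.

Answer: 10

Derivation:
Click 1 (3,5) count=2: revealed 1 new [(3,5)] -> total=1
Click 2 (3,3) count=0: revealed 9 new [(2,2) (2,3) (2,4) (3,2) (3,3) (3,4) (4,2) (4,3) (4,4)] -> total=10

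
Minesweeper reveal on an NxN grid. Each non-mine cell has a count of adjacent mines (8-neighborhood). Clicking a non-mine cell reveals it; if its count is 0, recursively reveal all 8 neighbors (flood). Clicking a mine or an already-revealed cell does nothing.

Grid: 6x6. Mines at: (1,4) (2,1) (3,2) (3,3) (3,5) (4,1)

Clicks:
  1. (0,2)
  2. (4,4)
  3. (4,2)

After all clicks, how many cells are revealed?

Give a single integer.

Answer: 10

Derivation:
Click 1 (0,2) count=0: revealed 8 new [(0,0) (0,1) (0,2) (0,3) (1,0) (1,1) (1,2) (1,3)] -> total=8
Click 2 (4,4) count=2: revealed 1 new [(4,4)] -> total=9
Click 3 (4,2) count=3: revealed 1 new [(4,2)] -> total=10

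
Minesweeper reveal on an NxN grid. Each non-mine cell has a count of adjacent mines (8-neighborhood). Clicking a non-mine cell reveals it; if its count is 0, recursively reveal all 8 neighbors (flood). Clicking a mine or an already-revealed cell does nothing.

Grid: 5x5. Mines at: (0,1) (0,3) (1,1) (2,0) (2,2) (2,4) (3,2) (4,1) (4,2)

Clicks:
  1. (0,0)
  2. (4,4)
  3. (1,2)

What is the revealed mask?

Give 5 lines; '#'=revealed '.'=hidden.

Click 1 (0,0) count=2: revealed 1 new [(0,0)] -> total=1
Click 2 (4,4) count=0: revealed 4 new [(3,3) (3,4) (4,3) (4,4)] -> total=5
Click 3 (1,2) count=4: revealed 1 new [(1,2)] -> total=6

Answer: #....
..#..
.....
...##
...##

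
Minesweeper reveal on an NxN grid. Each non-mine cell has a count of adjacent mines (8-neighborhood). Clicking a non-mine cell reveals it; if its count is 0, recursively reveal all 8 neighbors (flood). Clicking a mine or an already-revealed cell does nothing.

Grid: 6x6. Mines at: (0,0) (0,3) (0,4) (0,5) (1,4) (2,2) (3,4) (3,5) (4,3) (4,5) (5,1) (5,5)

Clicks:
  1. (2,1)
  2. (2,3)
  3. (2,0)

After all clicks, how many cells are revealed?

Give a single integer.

Click 1 (2,1) count=1: revealed 1 new [(2,1)] -> total=1
Click 2 (2,3) count=3: revealed 1 new [(2,3)] -> total=2
Click 3 (2,0) count=0: revealed 7 new [(1,0) (1,1) (2,0) (3,0) (3,1) (4,0) (4,1)] -> total=9

Answer: 9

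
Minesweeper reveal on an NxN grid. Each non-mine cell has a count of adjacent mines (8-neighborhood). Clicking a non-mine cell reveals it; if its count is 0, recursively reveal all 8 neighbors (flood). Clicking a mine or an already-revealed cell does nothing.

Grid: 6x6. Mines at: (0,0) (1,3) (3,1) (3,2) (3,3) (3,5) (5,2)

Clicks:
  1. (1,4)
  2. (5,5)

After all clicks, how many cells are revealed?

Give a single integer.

Click 1 (1,4) count=1: revealed 1 new [(1,4)] -> total=1
Click 2 (5,5) count=0: revealed 6 new [(4,3) (4,4) (4,5) (5,3) (5,4) (5,5)] -> total=7

Answer: 7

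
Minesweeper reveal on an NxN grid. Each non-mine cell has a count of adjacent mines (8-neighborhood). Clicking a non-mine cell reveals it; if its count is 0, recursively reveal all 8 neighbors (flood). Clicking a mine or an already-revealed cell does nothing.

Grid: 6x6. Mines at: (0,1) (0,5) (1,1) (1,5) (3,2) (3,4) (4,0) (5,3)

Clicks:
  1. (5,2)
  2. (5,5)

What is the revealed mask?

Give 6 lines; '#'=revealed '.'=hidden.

Click 1 (5,2) count=1: revealed 1 new [(5,2)] -> total=1
Click 2 (5,5) count=0: revealed 4 new [(4,4) (4,5) (5,4) (5,5)] -> total=5

Answer: ......
......
......
......
....##
..#.##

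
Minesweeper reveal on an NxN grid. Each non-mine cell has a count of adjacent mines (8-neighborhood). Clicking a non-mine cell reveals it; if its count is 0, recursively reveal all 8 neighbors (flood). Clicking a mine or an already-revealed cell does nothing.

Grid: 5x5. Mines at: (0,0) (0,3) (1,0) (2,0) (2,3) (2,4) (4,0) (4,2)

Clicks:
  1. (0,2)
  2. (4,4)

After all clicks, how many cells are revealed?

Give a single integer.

Click 1 (0,2) count=1: revealed 1 new [(0,2)] -> total=1
Click 2 (4,4) count=0: revealed 4 new [(3,3) (3,4) (4,3) (4,4)] -> total=5

Answer: 5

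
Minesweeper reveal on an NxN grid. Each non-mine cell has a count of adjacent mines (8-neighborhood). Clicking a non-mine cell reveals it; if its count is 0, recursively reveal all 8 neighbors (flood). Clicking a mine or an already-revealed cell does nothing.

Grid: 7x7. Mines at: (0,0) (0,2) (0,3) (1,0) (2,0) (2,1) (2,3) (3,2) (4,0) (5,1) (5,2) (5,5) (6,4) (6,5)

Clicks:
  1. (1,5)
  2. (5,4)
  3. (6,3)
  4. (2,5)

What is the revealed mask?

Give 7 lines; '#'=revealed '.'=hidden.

Answer: ....###
....###
....###
....###
....###
....#..
...#...

Derivation:
Click 1 (1,5) count=0: revealed 15 new [(0,4) (0,5) (0,6) (1,4) (1,5) (1,6) (2,4) (2,5) (2,6) (3,4) (3,5) (3,6) (4,4) (4,5) (4,6)] -> total=15
Click 2 (5,4) count=3: revealed 1 new [(5,4)] -> total=16
Click 3 (6,3) count=2: revealed 1 new [(6,3)] -> total=17
Click 4 (2,5) count=0: revealed 0 new [(none)] -> total=17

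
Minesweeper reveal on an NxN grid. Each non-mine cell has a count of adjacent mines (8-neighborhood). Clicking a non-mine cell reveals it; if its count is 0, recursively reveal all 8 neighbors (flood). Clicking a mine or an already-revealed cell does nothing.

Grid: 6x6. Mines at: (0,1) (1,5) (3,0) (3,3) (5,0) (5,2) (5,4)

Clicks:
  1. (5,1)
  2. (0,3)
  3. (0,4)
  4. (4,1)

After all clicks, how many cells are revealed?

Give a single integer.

Answer: 11

Derivation:
Click 1 (5,1) count=2: revealed 1 new [(5,1)] -> total=1
Click 2 (0,3) count=0: revealed 9 new [(0,2) (0,3) (0,4) (1,2) (1,3) (1,4) (2,2) (2,3) (2,4)] -> total=10
Click 3 (0,4) count=1: revealed 0 new [(none)] -> total=10
Click 4 (4,1) count=3: revealed 1 new [(4,1)] -> total=11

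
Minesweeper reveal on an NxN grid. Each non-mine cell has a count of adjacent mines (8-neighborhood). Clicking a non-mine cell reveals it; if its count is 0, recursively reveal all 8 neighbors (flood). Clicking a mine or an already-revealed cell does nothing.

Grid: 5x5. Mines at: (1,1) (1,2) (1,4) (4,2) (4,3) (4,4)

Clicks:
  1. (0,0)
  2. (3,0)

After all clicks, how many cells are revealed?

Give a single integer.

Click 1 (0,0) count=1: revealed 1 new [(0,0)] -> total=1
Click 2 (3,0) count=0: revealed 6 new [(2,0) (2,1) (3,0) (3,1) (4,0) (4,1)] -> total=7

Answer: 7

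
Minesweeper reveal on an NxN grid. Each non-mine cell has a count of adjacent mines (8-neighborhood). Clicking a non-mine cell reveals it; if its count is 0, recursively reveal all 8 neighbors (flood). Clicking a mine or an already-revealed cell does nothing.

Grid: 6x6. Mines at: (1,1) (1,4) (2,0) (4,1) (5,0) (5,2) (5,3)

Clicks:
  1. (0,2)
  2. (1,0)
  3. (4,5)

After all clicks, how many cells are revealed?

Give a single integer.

Answer: 16

Derivation:
Click 1 (0,2) count=1: revealed 1 new [(0,2)] -> total=1
Click 2 (1,0) count=2: revealed 1 new [(1,0)] -> total=2
Click 3 (4,5) count=0: revealed 14 new [(2,2) (2,3) (2,4) (2,5) (3,2) (3,3) (3,4) (3,5) (4,2) (4,3) (4,4) (4,5) (5,4) (5,5)] -> total=16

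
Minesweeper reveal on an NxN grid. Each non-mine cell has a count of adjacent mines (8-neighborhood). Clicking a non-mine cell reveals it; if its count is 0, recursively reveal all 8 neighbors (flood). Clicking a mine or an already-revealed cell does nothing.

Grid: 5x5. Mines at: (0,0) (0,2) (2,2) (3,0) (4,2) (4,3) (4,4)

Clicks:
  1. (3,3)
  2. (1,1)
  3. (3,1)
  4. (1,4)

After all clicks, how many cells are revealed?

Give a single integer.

Click 1 (3,3) count=4: revealed 1 new [(3,3)] -> total=1
Click 2 (1,1) count=3: revealed 1 new [(1,1)] -> total=2
Click 3 (3,1) count=3: revealed 1 new [(3,1)] -> total=3
Click 4 (1,4) count=0: revealed 7 new [(0,3) (0,4) (1,3) (1,4) (2,3) (2,4) (3,4)] -> total=10

Answer: 10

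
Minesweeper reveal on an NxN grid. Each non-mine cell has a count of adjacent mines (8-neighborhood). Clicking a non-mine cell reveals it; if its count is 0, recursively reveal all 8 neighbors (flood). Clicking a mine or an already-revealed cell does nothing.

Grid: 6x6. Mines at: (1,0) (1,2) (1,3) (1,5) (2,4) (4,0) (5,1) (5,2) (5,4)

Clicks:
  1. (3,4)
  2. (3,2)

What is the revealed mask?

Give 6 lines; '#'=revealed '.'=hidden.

Click 1 (3,4) count=1: revealed 1 new [(3,4)] -> total=1
Click 2 (3,2) count=0: revealed 9 new [(2,1) (2,2) (2,3) (3,1) (3,2) (3,3) (4,1) (4,2) (4,3)] -> total=10

Answer: ......
......
.###..
.####.
.###..
......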